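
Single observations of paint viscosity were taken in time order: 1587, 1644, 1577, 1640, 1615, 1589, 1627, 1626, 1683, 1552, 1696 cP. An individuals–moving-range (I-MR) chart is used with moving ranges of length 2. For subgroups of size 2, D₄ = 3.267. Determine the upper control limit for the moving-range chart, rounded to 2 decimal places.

Moving ranges: 57, 67, 63, 25, 26, 38, 1, 57, 131, 144; M̄R̄ = 609.0000 / 10 = 60.9000
UCL_MR = D₄·M̄R̄ = 3.267 × 60.9000 = 198.9603

198.96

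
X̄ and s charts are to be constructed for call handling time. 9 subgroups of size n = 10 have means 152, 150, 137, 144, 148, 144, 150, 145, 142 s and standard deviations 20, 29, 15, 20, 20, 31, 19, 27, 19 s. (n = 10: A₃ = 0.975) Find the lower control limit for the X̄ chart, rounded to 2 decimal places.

X̄̄ = (152 + 150 + 137 + 144 + 148 + 144 + 150 + 145 + 142) / 9 = 145.7778
s̄ = (20 + 29 + 15 + 20 + 20 + 31 + 19 + 27 + 19) / 9 = 22.2222
LCL = X̄̄ − A₃·s̄ = 145.7778 − 0.975 × 22.2222 = 124.1111

124.11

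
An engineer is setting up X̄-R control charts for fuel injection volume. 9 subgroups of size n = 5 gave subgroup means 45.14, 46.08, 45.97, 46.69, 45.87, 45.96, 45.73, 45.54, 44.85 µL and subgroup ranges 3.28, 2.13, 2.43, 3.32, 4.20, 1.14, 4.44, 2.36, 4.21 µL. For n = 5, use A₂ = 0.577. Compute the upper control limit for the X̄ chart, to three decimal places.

47.523

X̄̄ = (45.14 + 46.08 + 45.97 + 46.69 + 45.87 + 45.96 + 45.73 + 45.54 + 44.85) / 9 = 411.8300 / 9 = 45.7589
R̄ = (3.28 + 2.13 + 2.43 + 3.32 + 4.20 + 1.14 + 4.44 + 2.36 + 4.21) / 9 = 27.5100 / 9 = 3.0567
UCL = X̄̄ + A₂·R̄ = 45.7589 + 0.577 × 3.0567 = 47.5226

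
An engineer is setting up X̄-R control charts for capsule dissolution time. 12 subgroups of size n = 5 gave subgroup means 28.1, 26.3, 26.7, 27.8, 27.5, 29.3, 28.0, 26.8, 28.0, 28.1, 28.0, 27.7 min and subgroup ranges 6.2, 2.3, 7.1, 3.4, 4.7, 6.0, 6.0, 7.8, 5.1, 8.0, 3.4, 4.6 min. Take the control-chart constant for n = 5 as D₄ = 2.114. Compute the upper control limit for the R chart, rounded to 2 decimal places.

R̄ = (6.2 + 2.3 + 7.1 + 3.4 + 4.7 + 6.0 + 6.0 + 7.8 + 5.1 + 8.0 + 3.4 + 4.6) / 12 = 64.6000 / 12 = 5.3833
UCL_R = D₄·R̄ = 2.114 × 5.3833 = 11.3804

11.38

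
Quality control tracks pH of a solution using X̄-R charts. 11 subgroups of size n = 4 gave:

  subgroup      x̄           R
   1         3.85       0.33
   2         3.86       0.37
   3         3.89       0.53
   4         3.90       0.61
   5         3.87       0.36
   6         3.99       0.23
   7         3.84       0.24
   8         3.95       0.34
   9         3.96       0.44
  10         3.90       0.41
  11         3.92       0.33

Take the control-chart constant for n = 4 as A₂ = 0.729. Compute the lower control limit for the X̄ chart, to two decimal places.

X̄̄ = (3.85 + 3.86 + 3.89 + 3.90 + 3.87 + 3.99 + 3.84 + 3.95 + 3.96 + 3.90 + 3.92) / 11 = 42.9300 / 11 = 3.9027
R̄ = (0.33 + 0.37 + 0.53 + 0.61 + 0.36 + 0.23 + 0.24 + 0.34 + 0.44 + 0.41 + 0.33) / 11 = 4.1900 / 11 = 0.3809
LCL = X̄̄ − A₂·R̄ = 3.9027 − 0.729 × 0.3809 = 3.6250

3.63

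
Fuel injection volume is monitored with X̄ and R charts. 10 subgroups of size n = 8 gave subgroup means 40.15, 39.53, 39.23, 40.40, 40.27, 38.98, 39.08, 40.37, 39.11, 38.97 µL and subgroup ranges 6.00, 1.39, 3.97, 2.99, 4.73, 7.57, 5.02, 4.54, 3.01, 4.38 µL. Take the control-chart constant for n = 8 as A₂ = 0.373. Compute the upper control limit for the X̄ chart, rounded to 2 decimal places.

X̄̄ = (40.15 + 39.53 + 39.23 + 40.40 + 40.27 + 38.98 + 39.08 + 40.37 + 39.11 + 38.97) / 10 = 396.0900 / 10 = 39.6090
R̄ = (6.00 + 1.39 + 3.97 + 2.99 + 4.73 + 7.57 + 5.02 + 4.54 + 3.01 + 4.38) / 10 = 43.6000 / 10 = 4.3600
UCL = X̄̄ + A₂·R̄ = 39.6090 + 0.373 × 4.3600 = 41.2353

41.24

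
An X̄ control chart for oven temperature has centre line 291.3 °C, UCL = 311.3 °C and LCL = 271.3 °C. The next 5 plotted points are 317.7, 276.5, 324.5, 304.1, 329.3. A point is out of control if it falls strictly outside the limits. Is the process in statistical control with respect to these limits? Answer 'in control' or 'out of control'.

Compare each point to [271.3, 311.3]: sample 1 = 317.7 > UCL; sample 3 = 324.5 > UCL; sample 5 = 329.3 > UCL.

out of control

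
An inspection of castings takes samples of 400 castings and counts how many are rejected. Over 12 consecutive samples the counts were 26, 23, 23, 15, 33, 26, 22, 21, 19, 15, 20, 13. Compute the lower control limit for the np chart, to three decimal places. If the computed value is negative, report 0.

p̄ = Σdᵢ / (k·n) = 256 / (12 × 400) = 0.05333
LCL = np̄ − 3·√(np̄(1−p̄)) = 21.3333 − 3 × 4.4939 = 7.8515

7.851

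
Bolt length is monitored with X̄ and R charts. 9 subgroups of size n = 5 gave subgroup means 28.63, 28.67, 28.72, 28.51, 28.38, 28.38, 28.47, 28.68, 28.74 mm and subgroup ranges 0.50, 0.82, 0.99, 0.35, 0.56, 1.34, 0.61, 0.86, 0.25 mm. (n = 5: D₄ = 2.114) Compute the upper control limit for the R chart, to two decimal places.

1.48

R̄ = (0.50 + 0.82 + 0.99 + 0.35 + 0.56 + 1.34 + 0.61 + 0.86 + 0.25) / 9 = 6.2800 / 9 = 0.6978
UCL_R = D₄·R̄ = 2.114 × 0.6978 = 1.4751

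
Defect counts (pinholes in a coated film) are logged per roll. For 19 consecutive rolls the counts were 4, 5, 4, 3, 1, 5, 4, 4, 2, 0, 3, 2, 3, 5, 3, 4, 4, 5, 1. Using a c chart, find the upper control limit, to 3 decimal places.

8.682

c̄ = (4 + 5 + 4 + 3 + 1 + 5 + 4 + 4 + 2 + 0 + 3 + 2 + 3 + 5 + 3 + 4 + 4 + 5 + 1) / 19 = 62 / 19 = 3.2632
UCL = c̄ + 3√c̄ = 3.2632 + 3 × √3.2632 = 3.2632 + 3 × 1.8064 = 8.6824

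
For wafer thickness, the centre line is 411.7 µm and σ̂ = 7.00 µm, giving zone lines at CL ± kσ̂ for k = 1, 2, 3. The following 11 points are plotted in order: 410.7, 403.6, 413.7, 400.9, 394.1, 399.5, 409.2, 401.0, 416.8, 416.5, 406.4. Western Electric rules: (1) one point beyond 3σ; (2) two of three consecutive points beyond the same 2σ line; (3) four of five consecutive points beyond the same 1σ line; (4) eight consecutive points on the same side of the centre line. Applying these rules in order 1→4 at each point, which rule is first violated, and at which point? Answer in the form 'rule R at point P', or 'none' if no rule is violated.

rule 3 at point 6

Zone of each point (C = within 1σ̂, B = 1σ̂–2σ̂, A = 2σ̂–3σ̂, * = beyond 3σ̂; sign = side of CL): 1:-C, 2:-B, 3:+C, 4:-B, 5:-A, 6:-B, 7:-C, 8:-B, 9:+C, 10:+C, 11:-C
Rule 3 (four of five consecutive points beyond the same 1σ limit) is satisfied at point 6.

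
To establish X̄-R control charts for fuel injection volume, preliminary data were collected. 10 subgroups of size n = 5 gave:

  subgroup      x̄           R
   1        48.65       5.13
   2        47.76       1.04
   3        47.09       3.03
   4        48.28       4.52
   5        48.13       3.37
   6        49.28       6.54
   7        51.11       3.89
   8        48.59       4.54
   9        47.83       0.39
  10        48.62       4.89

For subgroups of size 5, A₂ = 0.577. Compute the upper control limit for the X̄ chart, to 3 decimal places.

50.689

X̄̄ = (48.65 + 47.76 + 47.09 + 48.28 + 48.13 + 49.28 + 51.11 + 48.59 + 47.83 + 48.62) / 10 = 485.3400 / 10 = 48.5340
R̄ = (5.13 + 1.04 + 3.03 + 4.52 + 3.37 + 6.54 + 3.89 + 4.54 + 0.39 + 4.89) / 10 = 37.3400 / 10 = 3.7340
UCL = X̄̄ + A₂·R̄ = 48.5340 + 0.577 × 3.7340 = 50.6885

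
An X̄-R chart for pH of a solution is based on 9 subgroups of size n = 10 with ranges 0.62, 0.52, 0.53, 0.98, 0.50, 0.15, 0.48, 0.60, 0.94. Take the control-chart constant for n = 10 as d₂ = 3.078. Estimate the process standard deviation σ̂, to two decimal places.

R̄ = (0.62 + 0.52 + 0.53 + 0.98 + 0.50 + 0.15 + 0.48 + 0.60 + 0.94) / 9 = 0.5911
σ̂ = R̄ / d₂ = 0.5911 / 3.078 = 0.1920

0.19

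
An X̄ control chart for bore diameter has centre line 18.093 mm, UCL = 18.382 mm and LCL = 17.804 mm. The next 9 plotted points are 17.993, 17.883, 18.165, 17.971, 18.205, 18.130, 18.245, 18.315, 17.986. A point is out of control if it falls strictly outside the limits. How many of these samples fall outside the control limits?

All 9 points lie within [17.804, 18.382].

0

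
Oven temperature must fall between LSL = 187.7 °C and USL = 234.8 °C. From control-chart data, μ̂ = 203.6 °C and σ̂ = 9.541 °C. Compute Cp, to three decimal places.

Cp = (USL − LSL) / (6σ̂) = (234.8 − 187.7) / (6 × 9.541) = 47.1000 / 57.2460 = 0.8228

0.823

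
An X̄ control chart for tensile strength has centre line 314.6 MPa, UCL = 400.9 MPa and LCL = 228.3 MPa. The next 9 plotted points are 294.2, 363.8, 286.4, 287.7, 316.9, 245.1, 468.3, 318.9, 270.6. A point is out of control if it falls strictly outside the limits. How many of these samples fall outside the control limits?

1

Compare each point to [228.3, 400.9]: sample 7 = 468.3 > UCL.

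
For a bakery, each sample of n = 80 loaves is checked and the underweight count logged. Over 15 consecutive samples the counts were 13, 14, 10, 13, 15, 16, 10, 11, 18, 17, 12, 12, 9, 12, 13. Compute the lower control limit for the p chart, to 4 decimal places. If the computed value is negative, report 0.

0.0388

p̄ = Σdᵢ / (k·n) = 195 / (15 × 80) = 0.16250
LCL = p̄ − 3·√(p̄(1−p̄)/n) = 0.16250 − 3 × 0.04125 = 0.03876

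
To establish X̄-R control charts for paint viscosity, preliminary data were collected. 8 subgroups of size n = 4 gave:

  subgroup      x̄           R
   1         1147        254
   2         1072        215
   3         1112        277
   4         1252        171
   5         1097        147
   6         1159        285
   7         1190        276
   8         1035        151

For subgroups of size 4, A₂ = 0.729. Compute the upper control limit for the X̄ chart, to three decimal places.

1294.838

X̄̄ = (1147 + 1072 + 1112 + 1252 + 1097 + 1159 + 1190 + 1035) / 8 = 9064.0000 / 8 = 1133.0000
R̄ = (254 + 215 + 277 + 171 + 147 + 285 + 276 + 151) / 8 = 1776.0000 / 8 = 222.0000
UCL = X̄̄ + A₂·R̄ = 1133.0000 + 0.729 × 222.0000 = 1294.8380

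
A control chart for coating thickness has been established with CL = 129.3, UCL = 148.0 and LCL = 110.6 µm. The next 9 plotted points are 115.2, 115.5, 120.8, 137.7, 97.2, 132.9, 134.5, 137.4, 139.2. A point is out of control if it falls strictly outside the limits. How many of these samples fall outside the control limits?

Compare each point to [110.6, 148.0]: sample 5 = 97.2 < LCL.

1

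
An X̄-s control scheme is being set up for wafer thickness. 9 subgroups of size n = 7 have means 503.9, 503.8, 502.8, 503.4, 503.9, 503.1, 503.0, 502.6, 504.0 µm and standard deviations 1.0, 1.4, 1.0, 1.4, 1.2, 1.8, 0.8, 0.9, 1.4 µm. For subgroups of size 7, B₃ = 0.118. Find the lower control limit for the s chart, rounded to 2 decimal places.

s̄ = (1.0 + 1.4 + 1.0 + 1.4 + 1.2 + 1.8 + 0.8 + 0.9 + 1.4) / 9 = 1.2111
LCL_s = B₃·s̄ = 0.118 × 1.2111 = 0.1429

0.14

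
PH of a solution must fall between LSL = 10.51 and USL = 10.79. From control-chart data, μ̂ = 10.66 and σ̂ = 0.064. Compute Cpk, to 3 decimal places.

Cpu = (USL − μ̂) / (3σ̂) = (10.79 − 10.66) / (3 × 0.064) = 0.6771; Cpl = (μ̂ − LSL) / (3σ̂) = (10.66 − 10.51) / (3 × 0.064) = 0.7813; Cpk = min(Cpu, Cpl) = 0.6771

0.677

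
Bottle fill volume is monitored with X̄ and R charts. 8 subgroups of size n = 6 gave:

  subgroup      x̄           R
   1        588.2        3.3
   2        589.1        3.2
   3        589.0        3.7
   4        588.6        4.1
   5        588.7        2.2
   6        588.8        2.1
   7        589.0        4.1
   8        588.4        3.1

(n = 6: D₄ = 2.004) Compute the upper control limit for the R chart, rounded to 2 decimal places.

R̄ = (3.3 + 3.2 + 3.7 + 4.1 + 2.2 + 2.1 + 4.1 + 3.1) / 8 = 25.8000 / 8 = 3.2250
UCL_R = D₄·R̄ = 2.004 × 3.2250 = 6.4629

6.46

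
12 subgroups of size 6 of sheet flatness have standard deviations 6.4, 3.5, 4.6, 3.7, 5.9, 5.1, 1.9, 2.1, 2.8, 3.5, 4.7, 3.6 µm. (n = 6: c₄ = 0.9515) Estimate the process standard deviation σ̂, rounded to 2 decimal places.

s̄ = (6.4 + 3.5 + 4.6 + 3.7 + 5.9 + 5.1 + 1.9 + 2.1 + 2.8 + 3.5 + 4.7 + 3.6) / 12 = 3.9833
σ̂ = s̄ / c₄ = 3.9833 / 0.9515 = 4.1864

4.19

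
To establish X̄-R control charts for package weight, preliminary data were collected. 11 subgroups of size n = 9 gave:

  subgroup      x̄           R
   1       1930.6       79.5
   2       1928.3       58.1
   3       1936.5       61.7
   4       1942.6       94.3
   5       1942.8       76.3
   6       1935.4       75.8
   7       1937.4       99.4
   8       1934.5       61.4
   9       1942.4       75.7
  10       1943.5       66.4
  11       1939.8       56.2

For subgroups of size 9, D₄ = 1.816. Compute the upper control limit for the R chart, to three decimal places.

132.865

R̄ = (79.5 + 58.1 + 61.7 + 94.3 + 76.3 + 75.8 + 99.4 + 61.4 + 75.7 + 66.4 + 56.2) / 11 = 804.8000 / 11 = 73.1636
UCL_R = D₄·R̄ = 1.816 × 73.1636 = 132.8652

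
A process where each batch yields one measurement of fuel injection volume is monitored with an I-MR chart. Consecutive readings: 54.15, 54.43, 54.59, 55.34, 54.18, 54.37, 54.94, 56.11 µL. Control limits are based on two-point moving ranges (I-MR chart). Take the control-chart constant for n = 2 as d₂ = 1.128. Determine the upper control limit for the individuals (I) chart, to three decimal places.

X̄ = (54.15 + 54.43 + 54.59 + 55.34 + 54.18 + 54.37 + 54.94 + 56.11) / 8 = 54.7638
Moving ranges: 0.28, 0.16, 0.75, 1.16, 0.19, 0.57, 1.17; M̄R̄ = 4.2800 / 7 = 0.6114
UCL = X̄ + 3·M̄R̄/d₂ = 54.7638 + 3 × 0.6114 / 1.128 = 56.3899

56.390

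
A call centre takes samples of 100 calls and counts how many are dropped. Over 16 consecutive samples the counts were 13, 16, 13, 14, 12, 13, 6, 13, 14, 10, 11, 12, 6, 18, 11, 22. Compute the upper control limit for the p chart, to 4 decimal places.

p̄ = Σdᵢ / (k·n) = 204 / (16 × 100) = 0.12750
UCL = p̄ + 3·√(p̄(1−p̄)/n) = 0.12750 + 3 × √(0.12750×0.87250/100) = 0.12750 + 3 × 0.03335 = 0.22756

0.2276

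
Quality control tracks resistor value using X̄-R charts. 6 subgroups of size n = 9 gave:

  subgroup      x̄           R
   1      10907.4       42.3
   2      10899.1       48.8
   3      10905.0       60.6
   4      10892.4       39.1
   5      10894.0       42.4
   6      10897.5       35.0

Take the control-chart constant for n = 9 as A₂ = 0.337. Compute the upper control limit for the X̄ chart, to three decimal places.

X̄̄ = (10907.4 + 10899.1 + 10905.0 + 10892.4 + 10894.0 + 10897.5) / 6 = 65395.4000 / 6 = 10899.2333
R̄ = (42.3 + 48.8 + 60.6 + 39.1 + 42.4 + 35.0) / 6 = 268.2000 / 6 = 44.7000
UCL = X̄̄ + A₂·R̄ = 10899.2333 + 0.337 × 44.7000 = 10914.2972

10914.297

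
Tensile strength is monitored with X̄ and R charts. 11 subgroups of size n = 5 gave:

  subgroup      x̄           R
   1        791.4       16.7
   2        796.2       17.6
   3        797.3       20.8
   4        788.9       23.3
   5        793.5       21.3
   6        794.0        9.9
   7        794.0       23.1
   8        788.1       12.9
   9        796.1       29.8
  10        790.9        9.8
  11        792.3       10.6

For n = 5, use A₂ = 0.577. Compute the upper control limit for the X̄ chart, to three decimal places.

803.243

X̄̄ = (791.4 + 796.2 + 797.3 + 788.9 + 793.5 + 794.0 + 794.0 + 788.1 + 796.1 + 790.9 + 792.3) / 11 = 8722.7000 / 11 = 792.9727
R̄ = (16.7 + 17.6 + 20.8 + 23.3 + 21.3 + 9.9 + 23.1 + 12.9 + 29.8 + 9.8 + 10.6) / 11 = 195.8000 / 11 = 17.8000
UCL = X̄̄ + A₂·R̄ = 792.9727 + 0.577 × 17.8000 = 803.2433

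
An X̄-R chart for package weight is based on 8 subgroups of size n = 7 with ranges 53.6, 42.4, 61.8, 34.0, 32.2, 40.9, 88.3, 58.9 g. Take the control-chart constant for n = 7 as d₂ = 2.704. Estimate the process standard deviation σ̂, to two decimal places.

R̄ = (53.6 + 42.4 + 61.8 + 34.0 + 32.2 + 40.9 + 88.3 + 58.9) / 8 = 51.5125
σ̂ = R̄ / d₂ = 51.5125 / 2.704 = 19.0505

19.05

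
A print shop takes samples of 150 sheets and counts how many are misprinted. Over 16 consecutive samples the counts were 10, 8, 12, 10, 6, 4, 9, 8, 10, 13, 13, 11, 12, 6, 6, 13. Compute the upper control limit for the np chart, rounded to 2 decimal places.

p̄ = Σdᵢ / (k·n) = 151 / (16 × 150) = 0.06292
UCL = np̄ + 3·√(np̄(1−p̄)) = 9.4375 + 3 × √(9.4375×0.93708) = 9.4375 + 3 × 2.9738 = 18.3590

18.36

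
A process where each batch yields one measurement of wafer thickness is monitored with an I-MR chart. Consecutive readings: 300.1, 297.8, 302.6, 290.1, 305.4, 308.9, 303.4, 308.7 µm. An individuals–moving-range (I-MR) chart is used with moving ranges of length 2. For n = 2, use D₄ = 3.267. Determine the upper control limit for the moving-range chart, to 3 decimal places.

22.962

Moving ranges: 2.3, 4.8, 12.5, 15.3, 3.5, 5.5, 5.3; M̄R̄ = 49.2000 / 7 = 7.0286
UCL_MR = D₄·M̄R̄ = 3.267 × 7.0286 = 22.9623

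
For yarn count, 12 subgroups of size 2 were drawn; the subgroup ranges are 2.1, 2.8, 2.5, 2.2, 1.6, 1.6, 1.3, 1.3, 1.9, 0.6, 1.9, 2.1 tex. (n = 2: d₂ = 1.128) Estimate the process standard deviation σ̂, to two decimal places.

1.62

R̄ = (2.1 + 2.8 + 2.5 + 2.2 + 1.6 + 1.6 + 1.3 + 1.3 + 1.9 + 0.6 + 1.9 + 2.1) / 12 = 1.8250
σ̂ = R̄ / d₂ = 1.8250 / 1.128 = 1.6179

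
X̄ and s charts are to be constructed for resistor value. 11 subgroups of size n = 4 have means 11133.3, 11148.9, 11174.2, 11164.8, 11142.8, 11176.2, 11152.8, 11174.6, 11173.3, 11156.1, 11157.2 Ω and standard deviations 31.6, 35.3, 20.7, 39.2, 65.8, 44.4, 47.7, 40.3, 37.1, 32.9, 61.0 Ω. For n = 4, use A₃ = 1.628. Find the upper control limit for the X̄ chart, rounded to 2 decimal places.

X̄̄ = (11133.3 + 11148.9 + 11174.2 + 11164.8 + 11142.8 + 11176.2 + 11152.8 + 11174.6 + 11173.3 + 11156.1 + 11157.2) / 11 = 11159.4727
s̄ = (31.6 + 35.3 + 20.7 + 39.2 + 65.8 + 44.4 + 47.7 + 40.3 + 37.1 + 32.9 + 61.0) / 11 = 41.4545
UCL = X̄̄ + A₃·s̄ = 11159.4727 + 1.628 × 41.4545 = 11226.9607

11226.96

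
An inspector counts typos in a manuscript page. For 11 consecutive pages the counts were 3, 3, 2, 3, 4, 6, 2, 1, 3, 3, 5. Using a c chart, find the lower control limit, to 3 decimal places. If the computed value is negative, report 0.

0.000

c̄ = (3 + 3 + 2 + 3 + 4 + 6 + 2 + 1 + 3 + 3 + 5) / 11 = 35 / 11 = 3.1818
LCL = c̄ − 3√c̄ = 3.1818 − 3 × 1.7838 = -2.1695 → 0 (cannot be negative)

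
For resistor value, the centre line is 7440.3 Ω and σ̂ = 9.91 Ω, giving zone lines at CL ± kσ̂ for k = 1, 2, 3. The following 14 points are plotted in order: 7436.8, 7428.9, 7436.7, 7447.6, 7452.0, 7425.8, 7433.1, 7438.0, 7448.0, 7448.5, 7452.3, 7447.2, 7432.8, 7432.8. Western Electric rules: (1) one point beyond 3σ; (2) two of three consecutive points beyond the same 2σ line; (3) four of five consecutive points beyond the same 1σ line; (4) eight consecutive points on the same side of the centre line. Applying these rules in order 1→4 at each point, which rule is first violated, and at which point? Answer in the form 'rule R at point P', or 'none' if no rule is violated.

none

Zone of each point (C = within 1σ̂, B = 1σ̂–2σ̂, A = 2σ̂–3σ̂, * = beyond 3σ̂; sign = side of CL): 1:-C, 2:-B, 3:-C, 4:+C, 5:+B, 6:-B, 7:-C, 8:-C, 9:+C, 10:+C, 11:+B, 12:+C, 13:-C, 14:-C
No rule fires across all 14 points.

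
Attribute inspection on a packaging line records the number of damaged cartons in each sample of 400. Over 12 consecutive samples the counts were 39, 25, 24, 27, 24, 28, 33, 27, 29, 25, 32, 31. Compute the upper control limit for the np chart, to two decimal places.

44.14

p̄ = Σdᵢ / (k·n) = 344 / (12 × 400) = 0.07167
UCL = np̄ + 3·√(np̄(1−p̄)) = 28.6667 + 3 × √(28.6667×0.92833) = 28.6667 + 3 × 5.1587 = 44.1428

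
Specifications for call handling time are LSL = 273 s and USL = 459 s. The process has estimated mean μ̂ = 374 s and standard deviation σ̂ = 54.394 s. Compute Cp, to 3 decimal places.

Cp = (USL − LSL) / (6σ̂) = (459 − 273) / (6 × 54.394) = 186.0000 / 326.3640 = 0.5699

0.570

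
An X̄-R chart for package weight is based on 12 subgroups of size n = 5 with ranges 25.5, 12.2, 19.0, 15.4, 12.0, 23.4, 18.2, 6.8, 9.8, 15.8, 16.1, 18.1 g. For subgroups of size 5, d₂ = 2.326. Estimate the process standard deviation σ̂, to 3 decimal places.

R̄ = (25.5 + 12.2 + 19.0 + 15.4 + 12.0 + 23.4 + 18.2 + 6.8 + 9.8 + 15.8 + 16.1 + 18.1) / 12 = 16.0250
σ̂ = R̄ / d₂ = 16.0250 / 2.326 = 6.8895

6.890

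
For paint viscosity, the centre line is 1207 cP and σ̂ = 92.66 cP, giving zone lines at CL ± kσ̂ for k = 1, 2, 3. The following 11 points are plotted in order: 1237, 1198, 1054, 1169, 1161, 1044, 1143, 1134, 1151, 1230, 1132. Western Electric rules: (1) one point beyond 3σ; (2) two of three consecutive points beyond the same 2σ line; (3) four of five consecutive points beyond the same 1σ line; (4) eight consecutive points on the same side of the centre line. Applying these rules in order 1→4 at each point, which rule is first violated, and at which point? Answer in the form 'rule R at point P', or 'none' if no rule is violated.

Zone of each point (C = within 1σ̂, B = 1σ̂–2σ̂, A = 2σ̂–3σ̂, * = beyond 3σ̂; sign = side of CL): 1:+C, 2:-C, 3:-B, 4:-C, 5:-C, 6:-B, 7:-C, 8:-C, 9:-C, 10:+C, 11:-C
Rule 4 (eight consecutive points on the same side of the centre line) is satisfied at point 9.

rule 4 at point 9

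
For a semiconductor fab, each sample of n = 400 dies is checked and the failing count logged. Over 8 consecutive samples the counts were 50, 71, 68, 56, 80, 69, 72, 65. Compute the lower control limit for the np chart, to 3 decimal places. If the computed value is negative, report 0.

p̄ = Σdᵢ / (k·n) = 531 / (8 × 400) = 0.16594
LCL = np̄ − 3·√(np̄(1−p̄)) = 66.3750 − 3 × 7.4405 = 44.0535

44.054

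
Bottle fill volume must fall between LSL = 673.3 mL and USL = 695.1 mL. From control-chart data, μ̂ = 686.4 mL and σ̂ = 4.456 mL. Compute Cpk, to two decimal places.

0.65

Cpu = (USL − μ̂) / (3σ̂) = (695.1 − 686.4) / (3 × 4.456) = 0.6508; Cpl = (μ̂ − LSL) / (3σ̂) = (686.4 − 673.3) / (3 × 4.456) = 0.9800; Cpk = min(Cpu, Cpl) = 0.6508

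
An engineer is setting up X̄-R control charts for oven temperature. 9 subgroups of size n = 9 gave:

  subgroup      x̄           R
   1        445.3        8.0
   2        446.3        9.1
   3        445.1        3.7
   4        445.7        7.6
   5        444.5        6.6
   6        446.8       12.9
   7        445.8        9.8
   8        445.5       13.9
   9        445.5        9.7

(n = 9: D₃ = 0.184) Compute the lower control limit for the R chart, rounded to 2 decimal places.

R̄ = (8.0 + 9.1 + 3.7 + 7.6 + 6.6 + 12.9 + 9.8 + 13.9 + 9.7) / 9 = 81.3000 / 9 = 9.0333
LCL_R = D₃·R̄ = 0.184 × 9.0333 = 1.6621

1.66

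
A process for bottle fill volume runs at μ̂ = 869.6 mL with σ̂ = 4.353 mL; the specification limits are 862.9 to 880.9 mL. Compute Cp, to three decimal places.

0.689

Cp = (USL − LSL) / (6σ̂) = (880.9 − 862.9) / (6 × 4.353) = 18.0000 / 26.1180 = 0.6892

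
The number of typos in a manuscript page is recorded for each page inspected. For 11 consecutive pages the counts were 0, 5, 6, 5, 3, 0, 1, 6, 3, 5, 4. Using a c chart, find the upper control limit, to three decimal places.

9.030

c̄ = (0 + 5 + 6 + 5 + 3 + 0 + 1 + 6 + 3 + 5 + 4) / 11 = 38 / 11 = 3.4545
UCL = c̄ + 3√c̄ = 3.4545 + 3 × √3.4545 = 3.4545 + 3 × 1.8586 = 9.0305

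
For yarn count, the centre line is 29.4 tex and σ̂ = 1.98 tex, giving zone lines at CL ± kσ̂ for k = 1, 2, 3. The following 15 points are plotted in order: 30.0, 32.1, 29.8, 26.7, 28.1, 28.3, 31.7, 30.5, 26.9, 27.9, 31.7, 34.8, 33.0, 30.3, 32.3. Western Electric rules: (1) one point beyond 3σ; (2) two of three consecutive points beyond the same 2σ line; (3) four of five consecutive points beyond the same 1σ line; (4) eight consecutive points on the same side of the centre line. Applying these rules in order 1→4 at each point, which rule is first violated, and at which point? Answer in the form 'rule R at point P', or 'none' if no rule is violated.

Zone of each point (C = within 1σ̂, B = 1σ̂–2σ̂, A = 2σ̂–3σ̂, * = beyond 3σ̂; sign = side of CL): 1:+C, 2:+B, 3:+C, 4:-B, 5:-C, 6:-C, 7:+B, 8:+C, 9:-B, 10:-C, 11:+B, 12:+A, 13:+B, 14:+C, 15:+B
Rule 3 (four of five consecutive points beyond the same 1σ limit) is satisfied at point 15.

rule 3 at point 15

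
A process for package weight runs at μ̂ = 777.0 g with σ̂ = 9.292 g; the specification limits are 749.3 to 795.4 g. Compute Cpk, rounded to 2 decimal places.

Cpu = (USL − μ̂) / (3σ̂) = (795.4 − 777.0) / (3 × 9.292) = 0.6601; Cpl = (μ̂ − LSL) / (3σ̂) = (777.0 − 749.3) / (3 × 9.292) = 0.9937; Cpk = min(Cpu, Cpl) = 0.6601

0.66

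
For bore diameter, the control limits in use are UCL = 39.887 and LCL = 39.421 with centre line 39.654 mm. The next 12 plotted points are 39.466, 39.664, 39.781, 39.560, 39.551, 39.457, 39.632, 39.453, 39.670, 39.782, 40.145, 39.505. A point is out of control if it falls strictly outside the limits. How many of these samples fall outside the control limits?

1

Compare each point to [39.421, 39.887]: sample 11 = 40.145 > UCL.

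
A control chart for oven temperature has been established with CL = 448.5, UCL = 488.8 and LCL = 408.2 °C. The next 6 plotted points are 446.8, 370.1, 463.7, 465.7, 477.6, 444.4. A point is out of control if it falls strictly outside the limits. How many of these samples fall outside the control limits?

Compare each point to [408.2, 488.8]: sample 2 = 370.1 < LCL.

1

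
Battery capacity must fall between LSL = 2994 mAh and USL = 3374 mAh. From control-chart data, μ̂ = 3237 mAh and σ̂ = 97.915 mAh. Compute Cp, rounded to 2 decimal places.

Cp = (USL − LSL) / (6σ̂) = (3374 − 2994) / (6 × 97.915) = 380.0000 / 587.4900 = 0.6468

0.65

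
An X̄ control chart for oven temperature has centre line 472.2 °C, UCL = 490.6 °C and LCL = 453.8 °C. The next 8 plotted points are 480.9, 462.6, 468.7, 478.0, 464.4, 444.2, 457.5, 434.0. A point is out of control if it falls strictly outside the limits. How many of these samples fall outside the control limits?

2

Compare each point to [453.8, 490.6]: sample 6 = 444.2 < LCL; sample 8 = 434.0 < LCL.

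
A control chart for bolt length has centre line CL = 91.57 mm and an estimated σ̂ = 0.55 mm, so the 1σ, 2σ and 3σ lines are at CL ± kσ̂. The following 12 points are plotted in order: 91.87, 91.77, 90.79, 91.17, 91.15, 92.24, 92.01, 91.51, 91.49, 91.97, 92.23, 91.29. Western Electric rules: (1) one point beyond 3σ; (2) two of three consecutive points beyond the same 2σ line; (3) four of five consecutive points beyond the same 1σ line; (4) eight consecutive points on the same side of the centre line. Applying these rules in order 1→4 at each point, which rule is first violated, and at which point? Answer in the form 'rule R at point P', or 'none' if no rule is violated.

none

Zone of each point (C = within 1σ̂, B = 1σ̂–2σ̂, A = 2σ̂–3σ̂, * = beyond 3σ̂; sign = side of CL): 1:+C, 2:+C, 3:-B, 4:-C, 5:-C, 6:+B, 7:+C, 8:-C, 9:-C, 10:+C, 11:+B, 12:-C
No rule fires across all 12 points.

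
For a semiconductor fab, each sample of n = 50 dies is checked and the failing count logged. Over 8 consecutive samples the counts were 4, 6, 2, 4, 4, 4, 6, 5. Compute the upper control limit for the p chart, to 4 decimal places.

0.2074

p̄ = Σdᵢ / (k·n) = 35 / (8 × 50) = 0.08750
UCL = p̄ + 3·√(p̄(1−p̄)/n) = 0.08750 + 3 × √(0.08750×0.91250/50) = 0.08750 + 3 × 0.03996 = 0.20738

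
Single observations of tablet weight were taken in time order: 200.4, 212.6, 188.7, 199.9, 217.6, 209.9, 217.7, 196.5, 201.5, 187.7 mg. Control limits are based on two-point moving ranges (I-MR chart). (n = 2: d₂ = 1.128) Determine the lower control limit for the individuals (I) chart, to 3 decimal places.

167.641

X̄ = (200.4 + 212.6 + 188.7 + 199.9 + 217.6 + 209.9 + 217.7 + 196.5 + 201.5 + 187.7) / 10 = 203.2500
Moving ranges: 12.2, 23.9, 11.2, 17.7, 7.7, 7.8, 21.2, 5.0, 13.8; M̄R̄ = 120.5000 / 9 = 13.3889
LCL = X̄ − 3·M̄R̄/d₂ = 203.2500 − 3 × 13.3889 / 1.128 = 167.6413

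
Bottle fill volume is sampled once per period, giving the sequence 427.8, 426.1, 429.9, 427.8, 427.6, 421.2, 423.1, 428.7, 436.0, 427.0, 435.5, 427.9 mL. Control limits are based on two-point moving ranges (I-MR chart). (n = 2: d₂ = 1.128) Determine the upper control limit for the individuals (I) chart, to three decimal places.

X̄ = (427.8 + 426.1 + 429.9 + 427.8 + 427.6 + 421.2 + 423.1 + 428.7 + 436.0 + 427.0 + 435.5 + 427.9) / 12 = 428.2167
Moving ranges: 1.7, 3.8, 2.1, 0.2, 6.4, 1.9, 5.6, 7.3, 9.0, 8.5, 7.6; M̄R̄ = 54.1000 / 11 = 4.9182
UCL = X̄ + 3·M̄R̄/d₂ = 428.2167 + 3 × 4.9182 / 1.128 = 441.2969

441.297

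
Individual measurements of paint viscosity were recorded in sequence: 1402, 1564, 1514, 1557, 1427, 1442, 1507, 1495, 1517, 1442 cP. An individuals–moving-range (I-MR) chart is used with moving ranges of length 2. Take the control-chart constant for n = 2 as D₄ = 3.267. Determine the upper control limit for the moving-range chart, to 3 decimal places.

208.362

Moving ranges: 162, 50, 43, 130, 15, 65, 12, 22, 75; M̄R̄ = 574.0000 / 9 = 63.7778
UCL_MR = D₄·M̄R̄ = 3.267 × 63.7778 = 208.3620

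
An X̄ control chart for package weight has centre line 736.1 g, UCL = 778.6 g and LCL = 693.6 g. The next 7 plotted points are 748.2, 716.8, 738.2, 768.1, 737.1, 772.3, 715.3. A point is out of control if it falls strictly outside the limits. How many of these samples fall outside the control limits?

All 7 points lie within [693.6, 778.6].

0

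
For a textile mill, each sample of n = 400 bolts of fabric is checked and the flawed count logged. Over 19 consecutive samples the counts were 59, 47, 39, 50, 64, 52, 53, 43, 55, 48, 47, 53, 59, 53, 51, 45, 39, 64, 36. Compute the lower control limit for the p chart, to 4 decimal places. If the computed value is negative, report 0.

0.0762

p̄ = Σdᵢ / (k·n) = 957 / (19 × 400) = 0.12592
LCL = p̄ − 3·√(p̄(1−p̄)/n) = 0.12592 − 3 × 0.01659 = 0.07616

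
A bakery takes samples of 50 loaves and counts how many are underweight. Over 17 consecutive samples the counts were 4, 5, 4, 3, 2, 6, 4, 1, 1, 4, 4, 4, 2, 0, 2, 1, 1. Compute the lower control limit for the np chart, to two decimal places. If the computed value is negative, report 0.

0.00

p̄ = Σdᵢ / (k·n) = 48 / (17 × 50) = 0.05647
LCL = np̄ − 3·√(np̄(1−p̄)) = 2.8235 − 3 × 1.6322 = -2.0731 → 0 (negative, so LCL = 0)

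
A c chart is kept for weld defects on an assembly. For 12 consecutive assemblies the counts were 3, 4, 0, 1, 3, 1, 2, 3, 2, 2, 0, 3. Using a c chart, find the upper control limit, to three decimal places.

c̄ = (3 + 4 + 0 + 1 + 3 + 1 + 2 + 3 + 2 + 2 + 0 + 3) / 12 = 24 / 12 = 2.0000
UCL = c̄ + 3√c̄ = 2.0000 + 3 × √2.0000 = 2.0000 + 3 × 1.4142 = 6.2426

6.243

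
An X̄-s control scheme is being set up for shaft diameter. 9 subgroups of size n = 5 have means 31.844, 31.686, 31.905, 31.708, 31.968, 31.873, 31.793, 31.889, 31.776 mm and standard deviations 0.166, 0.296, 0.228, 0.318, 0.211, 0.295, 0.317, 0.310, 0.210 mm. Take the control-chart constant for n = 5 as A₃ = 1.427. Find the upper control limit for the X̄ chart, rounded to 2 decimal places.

32.20

X̄̄ = (31.844 + 31.686 + 31.905 + 31.708 + 31.968 + 31.873 + 31.793 + 31.889 + 31.776) / 9 = 31.8269
s̄ = (0.166 + 0.296 + 0.228 + 0.318 + 0.211 + 0.295 + 0.317 + 0.310 + 0.210) / 9 = 0.2612
UCL = X̄̄ + A₃·s̄ = 31.8269 + 1.427 × 0.2612 = 32.1997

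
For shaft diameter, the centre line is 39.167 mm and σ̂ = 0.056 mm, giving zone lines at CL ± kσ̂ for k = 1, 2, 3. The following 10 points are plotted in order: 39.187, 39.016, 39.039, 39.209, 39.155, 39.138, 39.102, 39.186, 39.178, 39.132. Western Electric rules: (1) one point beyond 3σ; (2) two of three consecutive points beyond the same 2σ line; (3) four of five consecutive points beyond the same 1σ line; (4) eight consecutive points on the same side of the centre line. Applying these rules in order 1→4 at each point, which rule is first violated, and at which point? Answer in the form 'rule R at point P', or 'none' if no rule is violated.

Zone of each point (C = within 1σ̂, B = 1σ̂–2σ̂, A = 2σ̂–3σ̂, * = beyond 3σ̂; sign = side of CL): 1:+C, 2:-A, 3:-A, 4:+C, 5:-C, 6:-C, 7:-B, 8:+C, 9:+C, 10:-C
Rule 2 (two of three consecutive points beyond the same 2σ limit) is satisfied at point 3.

rule 2 at point 3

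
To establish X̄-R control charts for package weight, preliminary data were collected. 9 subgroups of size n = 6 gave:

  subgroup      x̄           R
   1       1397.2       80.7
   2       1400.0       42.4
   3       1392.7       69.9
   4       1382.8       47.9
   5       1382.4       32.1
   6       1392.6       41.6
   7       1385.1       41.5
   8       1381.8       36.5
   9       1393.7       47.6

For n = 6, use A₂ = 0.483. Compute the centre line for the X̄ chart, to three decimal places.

X̄̄ = (1397.2 + 1400.0 + 1392.7 + 1382.8 + 1382.4 + 1392.6 + 1385.1 + 1381.8 + 1393.7) / 9 = 12508.3000 / 9 = 1389.8111
CL = X̄̄ = 1389.8111

1389.811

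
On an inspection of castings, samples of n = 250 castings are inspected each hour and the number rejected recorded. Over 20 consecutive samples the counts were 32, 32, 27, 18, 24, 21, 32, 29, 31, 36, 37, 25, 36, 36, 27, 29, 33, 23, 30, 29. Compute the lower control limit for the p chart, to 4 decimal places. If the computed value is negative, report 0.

p̄ = Σdᵢ / (k·n) = 587 / (20 × 250) = 0.11740
LCL = p̄ − 3·√(p̄(1−p̄)/n) = 0.11740 − 3 × 0.02036 = 0.05632

0.0563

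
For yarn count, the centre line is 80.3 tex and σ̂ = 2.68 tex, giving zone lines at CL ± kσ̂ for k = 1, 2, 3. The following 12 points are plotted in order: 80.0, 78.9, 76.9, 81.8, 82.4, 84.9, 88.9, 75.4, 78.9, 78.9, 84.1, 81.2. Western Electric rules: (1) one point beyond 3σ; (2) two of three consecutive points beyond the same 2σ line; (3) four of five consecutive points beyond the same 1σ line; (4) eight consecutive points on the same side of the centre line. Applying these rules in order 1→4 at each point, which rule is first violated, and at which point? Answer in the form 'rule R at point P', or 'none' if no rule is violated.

Zone of each point (C = within 1σ̂, B = 1σ̂–2σ̂, A = 2σ̂–3σ̂, * = beyond 3σ̂; sign = side of CL): 1:-C, 2:-C, 3:-B, 4:+C, 5:+C, 6:+B, 7:+*, 8:-B, 9:-C, 10:-C, 11:+B, 12:+C
Rule 1 (one point beyond the 3σ limits) is satisfied at point 7.

rule 1 at point 7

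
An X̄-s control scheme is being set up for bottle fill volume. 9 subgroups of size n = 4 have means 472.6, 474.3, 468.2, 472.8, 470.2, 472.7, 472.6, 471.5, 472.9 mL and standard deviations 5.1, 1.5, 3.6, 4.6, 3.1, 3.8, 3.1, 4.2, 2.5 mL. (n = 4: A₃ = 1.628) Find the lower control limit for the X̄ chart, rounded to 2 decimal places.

466.28

X̄̄ = (472.6 + 474.3 + 468.2 + 472.8 + 470.2 + 472.7 + 472.6 + 471.5 + 472.9) / 9 = 471.9778
s̄ = (5.1 + 1.5 + 3.6 + 4.6 + 3.1 + 3.8 + 3.1 + 4.2 + 2.5) / 9 = 3.5000
LCL = X̄̄ − A₃·s̄ = 471.9778 − 1.628 × 3.5000 = 466.2798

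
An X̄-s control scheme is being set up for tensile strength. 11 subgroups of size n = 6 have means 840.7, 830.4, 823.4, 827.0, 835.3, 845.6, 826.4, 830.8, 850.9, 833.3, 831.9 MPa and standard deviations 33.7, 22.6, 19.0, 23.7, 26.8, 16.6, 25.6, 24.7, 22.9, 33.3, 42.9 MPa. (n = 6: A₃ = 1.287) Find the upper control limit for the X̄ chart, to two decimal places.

868.30

X̄̄ = (840.7 + 830.4 + 823.4 + 827.0 + 835.3 + 845.6 + 826.4 + 830.8 + 850.9 + 833.3 + 831.9) / 11 = 834.1545
s̄ = (33.7 + 22.6 + 19.0 + 23.7 + 26.8 + 16.6 + 25.6 + 24.7 + 22.9 + 33.3 + 42.9) / 11 = 26.5273
UCL = X̄̄ + A₃·s̄ = 834.1545 + 1.287 × 26.5273 = 868.2951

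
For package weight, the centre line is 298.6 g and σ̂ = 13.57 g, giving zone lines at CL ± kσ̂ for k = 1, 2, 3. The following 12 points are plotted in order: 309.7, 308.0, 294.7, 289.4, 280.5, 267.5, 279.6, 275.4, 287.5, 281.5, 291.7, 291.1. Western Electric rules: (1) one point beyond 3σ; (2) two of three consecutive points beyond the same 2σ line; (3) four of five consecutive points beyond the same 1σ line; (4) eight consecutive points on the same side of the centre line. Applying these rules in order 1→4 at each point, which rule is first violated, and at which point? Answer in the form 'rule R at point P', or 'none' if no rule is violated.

Zone of each point (C = within 1σ̂, B = 1σ̂–2σ̂, A = 2σ̂–3σ̂, * = beyond 3σ̂; sign = side of CL): 1:+C, 2:+C, 3:-C, 4:-C, 5:-B, 6:-A, 7:-B, 8:-B, 9:-C, 10:-B, 11:-C, 12:-C
Rule 3 (four of five consecutive points beyond the same 1σ limit) is satisfied at point 8.

rule 3 at point 8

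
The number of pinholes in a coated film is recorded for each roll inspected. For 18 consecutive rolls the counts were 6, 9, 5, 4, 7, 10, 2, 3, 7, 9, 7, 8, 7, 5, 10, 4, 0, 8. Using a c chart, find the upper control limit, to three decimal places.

c̄ = (6 + 9 + 5 + 4 + 7 + 10 + 2 + 3 + 7 + 9 + 7 + 8 + 7 + 5 + 10 + 4 + 0 + 8) / 18 = 111 / 18 = 6.1667
UCL = c̄ + 3√c̄ = 6.1667 + 3 × √6.1667 = 6.1667 + 3 × 2.4833 = 13.6165

13.616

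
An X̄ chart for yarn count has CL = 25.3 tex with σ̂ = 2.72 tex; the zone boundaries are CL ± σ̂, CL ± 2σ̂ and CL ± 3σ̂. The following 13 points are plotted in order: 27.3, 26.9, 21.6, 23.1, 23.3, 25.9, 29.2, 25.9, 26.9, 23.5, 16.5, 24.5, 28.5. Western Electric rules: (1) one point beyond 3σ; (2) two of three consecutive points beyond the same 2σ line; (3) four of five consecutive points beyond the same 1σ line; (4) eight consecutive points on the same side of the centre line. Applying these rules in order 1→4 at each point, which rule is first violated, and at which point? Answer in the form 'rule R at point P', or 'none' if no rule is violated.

rule 1 at point 11

Zone of each point (C = within 1σ̂, B = 1σ̂–2σ̂, A = 2σ̂–3σ̂, * = beyond 3σ̂; sign = side of CL): 1:+C, 2:+C, 3:-B, 4:-C, 5:-C, 6:+C, 7:+B, 8:+C, 9:+C, 10:-C, 11:-*, 12:-C, 13:+B
Rule 1 (one point beyond the 3σ limits) is satisfied at point 11.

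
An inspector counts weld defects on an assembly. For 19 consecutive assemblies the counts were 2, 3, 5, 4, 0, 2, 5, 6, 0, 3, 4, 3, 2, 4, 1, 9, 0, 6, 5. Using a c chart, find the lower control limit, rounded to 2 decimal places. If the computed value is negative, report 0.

0.00

c̄ = (2 + 3 + 5 + 4 + 0 + 2 + 5 + 6 + 0 + 3 + 4 + 3 + 2 + 4 + 1 + 9 + 0 + 6 + 5) / 19 = 64 / 19 = 3.3684
LCL = c̄ − 3√c̄ = 3.3684 − 3 × 1.8353 = -2.1376 → 0 (cannot be negative)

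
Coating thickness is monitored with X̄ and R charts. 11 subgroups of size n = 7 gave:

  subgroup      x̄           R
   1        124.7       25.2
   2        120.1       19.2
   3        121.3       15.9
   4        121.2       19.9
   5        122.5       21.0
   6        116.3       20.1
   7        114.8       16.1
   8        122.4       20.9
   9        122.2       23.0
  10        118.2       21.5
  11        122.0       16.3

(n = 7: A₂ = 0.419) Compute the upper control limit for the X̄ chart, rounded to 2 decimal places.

128.86

X̄̄ = (124.7 + 120.1 + 121.3 + 121.2 + 122.5 + 116.3 + 114.8 + 122.4 + 122.2 + 118.2 + 122.0) / 11 = 1325.7000 / 11 = 120.5182
R̄ = (25.2 + 19.2 + 15.9 + 19.9 + 21.0 + 20.1 + 16.1 + 20.9 + 23.0 + 21.5 + 16.3) / 11 = 219.1000 / 11 = 19.9182
UCL = X̄̄ + A₂·R̄ = 120.5182 + 0.419 × 19.9182 = 128.8639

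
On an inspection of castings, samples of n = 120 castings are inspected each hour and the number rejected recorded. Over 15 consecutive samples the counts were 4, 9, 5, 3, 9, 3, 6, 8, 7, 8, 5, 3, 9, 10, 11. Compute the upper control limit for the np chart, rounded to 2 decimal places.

14.19

p̄ = Σdᵢ / (k·n) = 100 / (15 × 120) = 0.05556
UCL = np̄ + 3·√(np̄(1−p̄)) = 6.6667 + 3 × √(6.6667×0.94444) = 6.6667 + 3 × 2.5092 = 14.1944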